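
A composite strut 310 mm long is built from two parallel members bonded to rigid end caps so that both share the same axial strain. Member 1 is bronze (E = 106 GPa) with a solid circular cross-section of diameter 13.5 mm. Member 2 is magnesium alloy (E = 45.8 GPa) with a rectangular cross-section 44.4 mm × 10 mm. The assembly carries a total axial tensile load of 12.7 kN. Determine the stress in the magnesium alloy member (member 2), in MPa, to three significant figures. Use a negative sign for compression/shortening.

16.4 MPa

A_1 = 143.1 mm².
A_2 = 444 mm².
Equal strain + equilibrium ⇒ each member carries load in proportion to AE: A₁E₁ = 15170000 N, A₂E₂ = 20340000 N, ΣAE = 35510000 N.
σ₂ = P·E₂/ΣAE = 12700·45800/35510000 = 16.38 MPa.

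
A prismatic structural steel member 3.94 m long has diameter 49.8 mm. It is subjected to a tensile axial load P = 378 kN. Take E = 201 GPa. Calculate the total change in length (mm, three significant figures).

3.80 mm

A = 1948 mm².
δ_mech = NL/(AE) = 378000·3940/(1948·201000) = 3.804 mm.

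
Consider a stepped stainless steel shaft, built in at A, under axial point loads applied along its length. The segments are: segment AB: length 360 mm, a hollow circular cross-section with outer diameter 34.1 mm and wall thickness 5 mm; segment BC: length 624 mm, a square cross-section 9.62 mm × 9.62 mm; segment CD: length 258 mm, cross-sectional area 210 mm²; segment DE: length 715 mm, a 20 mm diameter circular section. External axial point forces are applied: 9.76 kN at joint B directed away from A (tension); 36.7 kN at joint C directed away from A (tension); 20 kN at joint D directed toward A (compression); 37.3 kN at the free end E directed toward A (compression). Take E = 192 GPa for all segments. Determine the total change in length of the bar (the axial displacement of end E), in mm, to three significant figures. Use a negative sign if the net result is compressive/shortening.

Internal axial forces (sectioning from the free end, tension +): N_DE = -37.3 kN, N_CD = -57.3 kN, N_BC = -20.6 kN, N_AB = -10.84 kN.
A_AB = 457.1 mm².
A_BC = 92.54 mm².
A_DE = 314.2 mm².
δ_AB = -10840·360/(457.1·192000) = -0.04446 mm
δ_BC = -20600·624/(92.54·192000) = -0.7234 mm
δ_CD = -57300·258/(210·192000) = -0.3667 mm
δ_DE = -37300·715/(314.2·192000) = -0.4421 mm
δ = Σδ_i = -1.577 mm.

-1.58 mm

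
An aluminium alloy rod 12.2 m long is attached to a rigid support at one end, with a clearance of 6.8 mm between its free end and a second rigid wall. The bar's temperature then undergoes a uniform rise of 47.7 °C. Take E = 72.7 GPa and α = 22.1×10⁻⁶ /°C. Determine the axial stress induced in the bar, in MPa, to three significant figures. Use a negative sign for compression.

-36.1 MPa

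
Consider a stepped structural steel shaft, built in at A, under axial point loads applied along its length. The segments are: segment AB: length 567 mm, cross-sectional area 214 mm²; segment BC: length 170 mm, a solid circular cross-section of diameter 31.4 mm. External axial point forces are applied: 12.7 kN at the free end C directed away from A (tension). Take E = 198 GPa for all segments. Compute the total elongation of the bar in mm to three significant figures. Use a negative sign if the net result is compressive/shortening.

Internal axial forces (sectioning from the free end, tension +): N_BC = 12.7 kN, N_AB = 12.7 kN.
A_BC = 774.4 mm².
δ_AB = 12700·567/(214·198000) = 0.1699 mm
δ_BC = 12700·170/(774.4·198000) = 0.01408 mm
δ = Σδ_i = 0.184 mm.

0.184 mm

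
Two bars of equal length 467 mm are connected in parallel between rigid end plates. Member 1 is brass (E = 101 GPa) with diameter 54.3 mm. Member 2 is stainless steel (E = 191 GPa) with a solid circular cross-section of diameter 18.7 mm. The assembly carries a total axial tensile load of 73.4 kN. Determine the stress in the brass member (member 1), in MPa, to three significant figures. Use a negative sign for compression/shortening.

25.9 MPa

A_1 = 2316 mm².
A_2 = 274.6 mm².
Equal strain + equilibrium ⇒ each member carries load in proportion to AE: A₁E₁ = 233900000 N, A₂E₂ = 52460000 N, ΣAE = 286300000 N.
σ₁ = P·E₁/ΣAE = 73400·101000/286300000 = 25.89 MPa.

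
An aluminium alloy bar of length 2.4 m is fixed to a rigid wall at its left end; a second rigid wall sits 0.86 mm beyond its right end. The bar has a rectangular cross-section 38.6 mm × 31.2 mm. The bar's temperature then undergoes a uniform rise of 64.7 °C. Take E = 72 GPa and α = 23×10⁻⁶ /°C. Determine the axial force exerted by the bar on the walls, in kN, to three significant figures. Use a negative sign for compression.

Free thermal expansion αLΔT = 23e-6 · 2400 · 64.7 = 3.571 mm.
The walls engage after the gap closes; constrained expansion = 3.571 − 0.86 = 2.711 mm.
The walls impose strain ε = −(2.711)/2400 = -1.1298e-03; σ = Eε = 72000 · -1.1298e-03 = -81.34 MPa.
Wall reaction R = σ·A = -81.34·1204 = -97960 N = -97.96 kN.

-98.0 kN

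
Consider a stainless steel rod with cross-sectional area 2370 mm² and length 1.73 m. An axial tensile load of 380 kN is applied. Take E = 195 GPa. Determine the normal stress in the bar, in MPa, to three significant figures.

σ = N/A = 380000/2370 = 160.3 MPa.

160 MPa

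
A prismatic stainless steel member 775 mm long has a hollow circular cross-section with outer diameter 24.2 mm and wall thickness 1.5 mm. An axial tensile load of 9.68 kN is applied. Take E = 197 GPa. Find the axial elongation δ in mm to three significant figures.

0.356 mm

A = 107 mm².
δ_mech = NL/(AE) = 9680·775/(107·197000) = 0.356 mm.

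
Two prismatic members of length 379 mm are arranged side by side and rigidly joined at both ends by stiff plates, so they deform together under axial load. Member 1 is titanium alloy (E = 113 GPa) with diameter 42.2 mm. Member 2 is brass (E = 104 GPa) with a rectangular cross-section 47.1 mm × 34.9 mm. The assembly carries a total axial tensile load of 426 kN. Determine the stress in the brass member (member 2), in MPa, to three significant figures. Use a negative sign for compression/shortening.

A_1 = 1399 mm².
A_2 = 1644 mm².
Equal strain + equilibrium ⇒ each member carries load in proportion to AE: A₁E₁ = 158000000 N, A₂E₂ = 171000000 N, ΣAE = 329000000 N.
σ₂ = P·E₂/ΣAE = 426000·104000/329000000 = 134.7 MPa.

135 MPa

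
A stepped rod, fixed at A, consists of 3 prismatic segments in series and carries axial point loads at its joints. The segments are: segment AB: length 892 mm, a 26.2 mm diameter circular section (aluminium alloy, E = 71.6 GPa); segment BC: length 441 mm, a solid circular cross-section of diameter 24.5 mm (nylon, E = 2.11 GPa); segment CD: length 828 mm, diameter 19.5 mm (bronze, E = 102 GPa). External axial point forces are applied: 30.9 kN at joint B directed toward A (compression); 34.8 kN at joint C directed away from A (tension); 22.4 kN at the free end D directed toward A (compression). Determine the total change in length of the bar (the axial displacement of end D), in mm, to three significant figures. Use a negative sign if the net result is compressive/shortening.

Internal axial forces (sectioning from the free end, tension +): N_CD = -22.4 kN, N_BC = 12.4 kN, N_AB = -18.5 kN.
A_AB = 539.1 mm².
A_BC = 471.4 mm².
A_CD = 298.6 mm².
δ_AB = -18500·892/(539.1·71600) = -0.4275 mm
δ_BC = 12400·441/(471.4·2110) = 5.497 mm
δ_CD = -22400·828/(298.6·102000) = -0.6089 mm
δ = Σδ_i = 4.461 mm.

4.46 mm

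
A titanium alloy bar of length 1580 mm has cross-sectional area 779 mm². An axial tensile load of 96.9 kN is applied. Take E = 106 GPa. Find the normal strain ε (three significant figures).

0.00117

σ = N/A = 124.4 MPa; ε = σ/E = 124.4/106000 = 1.173e-03.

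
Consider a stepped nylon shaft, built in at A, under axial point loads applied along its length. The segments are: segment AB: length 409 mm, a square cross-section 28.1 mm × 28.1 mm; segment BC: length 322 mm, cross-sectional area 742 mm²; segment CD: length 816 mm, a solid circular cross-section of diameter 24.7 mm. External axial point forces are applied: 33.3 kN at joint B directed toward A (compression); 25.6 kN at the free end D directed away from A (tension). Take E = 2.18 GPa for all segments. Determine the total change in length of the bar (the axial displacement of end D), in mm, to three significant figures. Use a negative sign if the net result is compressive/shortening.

23.3 mm

Internal axial forces (sectioning from the free end, tension +): N_CD = 25.6 kN, N_BC = 25.6 kN, N_AB = -7.7 kN.
A_AB = 789.6 mm².
A_CD = 479.2 mm².
δ_AB = -7700·409/(789.6·2180) = -1.83 mm
δ_BC = 25600·322/(742·2180) = 5.096 mm
δ_CD = 25600·816/(479.2·2180) = 20 mm
δ = Σδ_i = 23.26 mm.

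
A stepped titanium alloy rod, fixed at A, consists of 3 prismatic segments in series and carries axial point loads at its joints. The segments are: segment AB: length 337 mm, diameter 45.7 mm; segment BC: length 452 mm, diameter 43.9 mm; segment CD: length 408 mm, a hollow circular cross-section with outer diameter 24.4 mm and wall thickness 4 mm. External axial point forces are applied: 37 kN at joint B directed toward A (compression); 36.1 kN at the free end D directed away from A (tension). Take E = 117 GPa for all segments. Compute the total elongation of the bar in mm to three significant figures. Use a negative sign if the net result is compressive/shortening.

Internal axial forces (sectioning from the free end, tension +): N_CD = 36.1 kN, N_BC = 36.1 kN, N_AB = -0.9 kN.
A_AB = 1640 mm².
A_BC = 1514 mm².
A_CD = 256.4 mm².
δ_AB = -900·337/(1640·117000) = -0.00158 mm
δ_BC = 36100·452/(1514·117000) = 0.09214 mm
δ_CD = 36100·408/(256.4·117000) = 0.4911 mm
δ = Σδ_i = 0.5816 mm.

0.582 mm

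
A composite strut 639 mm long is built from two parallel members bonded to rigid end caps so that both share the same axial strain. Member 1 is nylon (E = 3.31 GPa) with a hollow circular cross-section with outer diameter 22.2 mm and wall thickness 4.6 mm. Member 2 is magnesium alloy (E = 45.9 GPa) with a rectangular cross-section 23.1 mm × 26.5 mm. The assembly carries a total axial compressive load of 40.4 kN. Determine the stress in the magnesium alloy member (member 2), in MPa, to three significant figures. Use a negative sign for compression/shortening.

-64.1 MPa

A_1 = 254.3 mm².
A_2 = 612.2 mm².
Equal strain + equilibrium ⇒ each member carries load in proportion to AE: A₁E₁ = 841900 N, A₂E₂ = 28100000 N, ΣAE = 28940000 N.
σ₂ = P·E₂/ΣAE = -40400·45900/28940000 = -64.08 MPa.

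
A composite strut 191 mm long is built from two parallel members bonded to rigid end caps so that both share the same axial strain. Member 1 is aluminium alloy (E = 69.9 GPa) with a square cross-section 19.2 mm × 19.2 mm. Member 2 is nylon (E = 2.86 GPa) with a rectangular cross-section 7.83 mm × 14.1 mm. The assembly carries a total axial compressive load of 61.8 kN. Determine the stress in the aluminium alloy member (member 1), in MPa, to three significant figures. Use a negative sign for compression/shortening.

A_1 = 368.6 mm².
A_2 = 110.4 mm².
Equal strain + equilibrium ⇒ each member carries load in proportion to AE: A₁E₁ = 25770000 N, A₂E₂ = 315800 N, ΣAE = 26080000 N.
σ₁ = P·E₁/ΣAE = -61800·69900/26080000 = -165.6 MPa.

-166 MPa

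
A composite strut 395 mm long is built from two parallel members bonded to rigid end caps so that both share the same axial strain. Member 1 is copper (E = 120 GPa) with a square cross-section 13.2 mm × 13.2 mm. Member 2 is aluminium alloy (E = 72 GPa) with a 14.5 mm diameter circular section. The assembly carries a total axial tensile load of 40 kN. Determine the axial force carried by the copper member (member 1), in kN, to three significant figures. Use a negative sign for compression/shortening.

A_1 = 174.2 mm².
A_2 = 165.1 mm².
Equal strain + equilibrium ⇒ each member carries load in proportion to AE: A₁E₁ = 20910000 N, A₂E₂ = 11890000 N, ΣAE = 32800000 N.
F₁ = P·A₁E₁/ΣAE = 40000·20910000/32800000 = 25500 N.

25.5 kN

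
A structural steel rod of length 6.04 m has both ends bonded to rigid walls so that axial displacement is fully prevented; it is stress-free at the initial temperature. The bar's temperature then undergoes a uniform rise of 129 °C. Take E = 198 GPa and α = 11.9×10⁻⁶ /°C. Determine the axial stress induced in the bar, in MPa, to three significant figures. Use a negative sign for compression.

Free thermal expansion αLΔT = 11.9e-6 · 6040 · 129 = 9.272 mm.
The walls impose strain ε = −(9.272)/6040 = -1.5351e-03; σ = Eε = 198000 · -1.5351e-03 = -303.9 MPa.

-304 MPa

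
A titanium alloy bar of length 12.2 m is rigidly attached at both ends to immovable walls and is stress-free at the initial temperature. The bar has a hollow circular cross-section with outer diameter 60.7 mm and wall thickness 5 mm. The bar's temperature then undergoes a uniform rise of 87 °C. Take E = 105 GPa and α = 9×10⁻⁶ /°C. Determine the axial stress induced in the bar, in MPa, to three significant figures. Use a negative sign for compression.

-82.2 MPa

Free thermal expansion αLΔT = 9e-6 · 12200 · 87 = 9.553 mm.
The walls impose strain ε = −(9.553)/12200 = -7.8300e-04; σ = Eε = 105000 · -7.8300e-04 = -82.21 MPa.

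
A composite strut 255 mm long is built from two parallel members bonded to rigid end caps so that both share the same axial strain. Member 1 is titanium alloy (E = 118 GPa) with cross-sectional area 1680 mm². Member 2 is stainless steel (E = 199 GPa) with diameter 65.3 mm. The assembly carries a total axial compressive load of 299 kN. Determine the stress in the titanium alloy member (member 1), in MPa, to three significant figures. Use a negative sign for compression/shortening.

A_2 = 3349 mm².
Equal strain + equilibrium ⇒ each member carries load in proportion to AE: A₁E₁ = 198200000 N, A₂E₂ = 666500000 N, ΣAE = 864700000 N.
σ₁ = P·E₁/ΣAE = -299000·118000/864700000 = -40.8 MPa.

-40.8 MPa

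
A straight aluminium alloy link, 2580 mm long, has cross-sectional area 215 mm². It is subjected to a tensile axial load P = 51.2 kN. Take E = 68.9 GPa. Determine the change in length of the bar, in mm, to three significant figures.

8.92 mm

δ_mech = NL/(AE) = 51200·2580/(215·68900) = 8.917 mm.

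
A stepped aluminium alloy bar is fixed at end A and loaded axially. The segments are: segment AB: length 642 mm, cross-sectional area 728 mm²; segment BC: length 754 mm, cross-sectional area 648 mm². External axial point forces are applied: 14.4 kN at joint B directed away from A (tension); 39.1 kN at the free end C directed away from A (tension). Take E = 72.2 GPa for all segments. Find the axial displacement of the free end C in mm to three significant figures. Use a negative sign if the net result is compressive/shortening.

Internal axial forces (sectioning from the free end, tension +): N_BC = 39.1 kN, N_AB = 53.5 kN.
δ_AB = 53500·642/(728·72200) = 0.6535 mm
δ_BC = 39100·754/(648·72200) = 0.6301 mm
δ = Σδ_i = 1.284 mm.

1.28 mm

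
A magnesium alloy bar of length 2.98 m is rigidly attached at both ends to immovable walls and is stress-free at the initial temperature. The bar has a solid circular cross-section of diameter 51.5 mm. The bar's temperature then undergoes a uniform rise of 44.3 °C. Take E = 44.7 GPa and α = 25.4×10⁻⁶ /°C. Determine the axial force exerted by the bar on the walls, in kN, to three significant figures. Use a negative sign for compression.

-105 kN

Free thermal expansion αLΔT = 25.4e-6 · 2980 · 44.3 = 3.353 mm.
The walls impose strain ε = −(3.353)/2980 = -1.1252e-03; σ = Eε = 44700 · -1.1252e-03 = -50.3 MPa.
Wall reaction R = σ·A = -50.3·2083 = -104800 N = -104.8 kN.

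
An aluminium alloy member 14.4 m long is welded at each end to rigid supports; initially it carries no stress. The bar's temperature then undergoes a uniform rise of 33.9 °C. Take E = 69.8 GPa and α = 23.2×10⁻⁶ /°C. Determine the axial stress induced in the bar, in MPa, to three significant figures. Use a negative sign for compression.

Free thermal expansion αLΔT = 23.2e-6 · 14400 · 33.9 = 11.33 mm.
The walls impose strain ε = −(11.33)/14400 = -7.8648e-04; σ = Eε = 69800 · -7.8648e-04 = -54.9 MPa.

-54.9 MPa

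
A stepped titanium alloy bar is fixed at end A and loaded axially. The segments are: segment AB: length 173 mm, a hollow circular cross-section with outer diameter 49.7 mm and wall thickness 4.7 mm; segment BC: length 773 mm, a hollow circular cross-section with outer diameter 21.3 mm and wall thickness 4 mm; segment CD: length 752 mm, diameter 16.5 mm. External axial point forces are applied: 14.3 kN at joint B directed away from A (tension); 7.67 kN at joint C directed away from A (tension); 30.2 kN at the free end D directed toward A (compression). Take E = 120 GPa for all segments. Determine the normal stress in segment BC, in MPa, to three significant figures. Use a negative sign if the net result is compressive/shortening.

Internal axial forces (sectioning from the free end, tension +): N_CD = -30.2 kN, N_BC = -22.53 kN, N_AB = -8.23 kN.
A_BC = 217.4 mm².
σ_BC = N_BC/A_BC = -22530/217.4 = -103.6 MPa.

-104 MPa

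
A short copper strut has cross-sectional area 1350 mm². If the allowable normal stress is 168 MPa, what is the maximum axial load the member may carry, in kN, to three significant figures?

227 kN

P_max = σ_allow · A = 168 · 1350 = 226800 N = 226.8 kN.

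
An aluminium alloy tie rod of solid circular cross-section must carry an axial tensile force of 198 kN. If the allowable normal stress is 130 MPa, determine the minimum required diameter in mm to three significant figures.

Required area A ≥ P/σ_allow = 198000/130 = 1523 mm².
For a solid circular section, d ≥ √(4A/π) = 44.04 mm.

44.0 mm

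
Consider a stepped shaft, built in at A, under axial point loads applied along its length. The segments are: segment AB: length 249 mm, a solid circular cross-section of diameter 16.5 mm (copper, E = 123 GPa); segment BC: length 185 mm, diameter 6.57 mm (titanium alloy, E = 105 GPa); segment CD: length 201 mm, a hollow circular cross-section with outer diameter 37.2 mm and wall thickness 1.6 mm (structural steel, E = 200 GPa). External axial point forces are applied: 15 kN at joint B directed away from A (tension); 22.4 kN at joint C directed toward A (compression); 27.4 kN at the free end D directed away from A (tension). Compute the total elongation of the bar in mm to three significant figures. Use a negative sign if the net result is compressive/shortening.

Internal axial forces (sectioning from the free end, tension +): N_CD = 27.4 kN, N_BC = 5 kN, N_AB = 20 kN.
A_AB = 213.8 mm².
A_BC = 33.9 mm².
A_CD = 178.9 mm².
δ_AB = 20000·249/(213.8·123000) = 0.1894 mm
δ_BC = 5000·185/(33.9·105000) = 0.2599 mm
δ_CD = 27400·201/(178.9·200000) = 0.1539 mm
δ = Σδ_i = 0.6031 mm.

0.603 mm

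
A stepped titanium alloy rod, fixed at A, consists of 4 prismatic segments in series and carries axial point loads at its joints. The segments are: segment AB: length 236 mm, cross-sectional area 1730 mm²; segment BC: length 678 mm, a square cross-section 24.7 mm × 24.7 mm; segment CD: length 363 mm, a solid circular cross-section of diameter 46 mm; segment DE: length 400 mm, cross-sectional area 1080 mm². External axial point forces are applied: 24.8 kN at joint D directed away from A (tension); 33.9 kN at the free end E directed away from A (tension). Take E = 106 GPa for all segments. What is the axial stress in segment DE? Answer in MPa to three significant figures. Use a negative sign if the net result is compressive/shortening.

31.4 MPa

Internal axial forces (sectioning from the free end, tension +): N_DE = 33.9 kN, N_CD = 58.7 kN, N_BC = 58.7 kN, N_AB = 58.7 kN.
σ_DE = N_DE/A_DE = 33900/1080 = 31.39 MPa.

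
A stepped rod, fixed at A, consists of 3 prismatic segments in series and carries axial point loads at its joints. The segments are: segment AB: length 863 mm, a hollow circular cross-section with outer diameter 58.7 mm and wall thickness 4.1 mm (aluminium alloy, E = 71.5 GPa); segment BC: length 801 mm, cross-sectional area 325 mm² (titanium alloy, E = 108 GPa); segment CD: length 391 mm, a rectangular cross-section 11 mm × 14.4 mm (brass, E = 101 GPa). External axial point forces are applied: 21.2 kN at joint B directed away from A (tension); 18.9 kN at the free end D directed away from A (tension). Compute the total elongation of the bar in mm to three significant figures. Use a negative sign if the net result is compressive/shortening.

1.58 mm

Internal axial forces (sectioning from the free end, tension +): N_CD = 18.9 kN, N_BC = 18.9 kN, N_AB = 40.1 kN.
A_AB = 703.3 mm².
A_CD = 158.4 mm².
δ_AB = 40100·863/(703.3·71500) = 0.6882 mm
δ_BC = 18900·801/(325·108000) = 0.4313 mm
δ_CD = 18900·391/(158.4·101000) = 0.4619 mm
δ = Σδ_i = 1.581 mm.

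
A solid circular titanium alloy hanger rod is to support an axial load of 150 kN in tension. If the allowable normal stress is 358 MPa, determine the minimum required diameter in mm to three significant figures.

Required area A ≥ P/σ_allow = 150000/358 = 419 mm².
For a solid circular section, d ≥ √(4A/π) = 23.1 mm.

23.1 mm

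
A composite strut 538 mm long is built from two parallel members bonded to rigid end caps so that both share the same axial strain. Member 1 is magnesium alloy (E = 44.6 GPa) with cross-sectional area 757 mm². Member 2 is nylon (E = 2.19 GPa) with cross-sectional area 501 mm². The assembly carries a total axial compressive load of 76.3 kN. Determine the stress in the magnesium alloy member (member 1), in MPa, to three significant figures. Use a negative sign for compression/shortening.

Equal strain + equilibrium ⇒ each member carries load in proportion to AE: A₁E₁ = 33760000 N, A₂E₂ = 1097000 N, ΣAE = 34860000 N.
σ₁ = P·E₁/ΣAE = -76300·44600/34860000 = -97.62 MPa.

-97.6 MPa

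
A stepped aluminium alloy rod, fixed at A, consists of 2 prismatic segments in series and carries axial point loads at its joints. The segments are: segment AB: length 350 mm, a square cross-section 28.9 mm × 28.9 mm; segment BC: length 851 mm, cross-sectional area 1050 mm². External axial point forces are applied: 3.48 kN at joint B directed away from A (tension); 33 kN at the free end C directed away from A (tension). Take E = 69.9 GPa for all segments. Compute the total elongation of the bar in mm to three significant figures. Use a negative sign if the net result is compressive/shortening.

Internal axial forces (sectioning from the free end, tension +): N_BC = 33 kN, N_AB = 36.48 kN.
A_AB = 835.2 mm².
δ_AB = 36480·350/(835.2·69900) = 0.2187 mm
δ_BC = 33000·851/(1050·69900) = 0.3826 mm
δ = Σδ_i = 0.6013 mm.

0.601 mm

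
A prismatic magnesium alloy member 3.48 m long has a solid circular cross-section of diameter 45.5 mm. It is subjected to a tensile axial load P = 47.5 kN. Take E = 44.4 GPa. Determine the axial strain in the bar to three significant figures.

A = 1626 mm².
σ = N/A = 29.21 MPa; ε = σ/E = 29.21/44400 = 6.580e-04.

6.58e-04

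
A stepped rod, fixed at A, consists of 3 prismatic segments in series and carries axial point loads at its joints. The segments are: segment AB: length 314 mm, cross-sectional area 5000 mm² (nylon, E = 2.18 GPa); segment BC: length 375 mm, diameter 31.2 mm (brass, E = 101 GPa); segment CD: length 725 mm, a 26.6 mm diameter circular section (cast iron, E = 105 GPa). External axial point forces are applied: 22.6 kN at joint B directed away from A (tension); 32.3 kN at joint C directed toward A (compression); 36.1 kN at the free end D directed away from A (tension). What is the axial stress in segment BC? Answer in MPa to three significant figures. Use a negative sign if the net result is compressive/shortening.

Internal axial forces (sectioning from the free end, tension +): N_CD = 36.1 kN, N_BC = 3.8 kN, N_AB = 26.4 kN.
A_BC = 764.5 mm².
σ_BC = N_BC/A_BC = 3800/764.5 = 4.97 MPa.

4.97 MPa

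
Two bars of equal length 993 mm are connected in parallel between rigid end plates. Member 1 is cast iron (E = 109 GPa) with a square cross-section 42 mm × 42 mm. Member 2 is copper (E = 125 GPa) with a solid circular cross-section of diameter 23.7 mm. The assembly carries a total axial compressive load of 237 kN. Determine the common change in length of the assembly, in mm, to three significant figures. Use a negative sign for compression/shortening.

A_1 = 1764 mm².
A_2 = 441.2 mm².
Equal strain + equilibrium ⇒ each member carries load in proportion to AE: A₁E₁ = 192300000 N, A₂E₂ = 55140000 N, ΣAE = 247400000 N.
δ = PL/ΣAE = -237000·993/247400000 = -0.9512 mm.

-0.951 mm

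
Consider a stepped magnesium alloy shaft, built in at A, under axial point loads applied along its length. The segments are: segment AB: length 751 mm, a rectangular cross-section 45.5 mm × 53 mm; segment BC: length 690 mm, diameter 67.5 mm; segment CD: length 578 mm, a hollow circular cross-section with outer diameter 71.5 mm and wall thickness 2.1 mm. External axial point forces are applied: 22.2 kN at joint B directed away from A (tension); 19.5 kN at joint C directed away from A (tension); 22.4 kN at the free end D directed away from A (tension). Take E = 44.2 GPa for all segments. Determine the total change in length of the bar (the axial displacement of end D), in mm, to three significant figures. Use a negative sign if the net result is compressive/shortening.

1.27 mm

Internal axial forces (sectioning from the free end, tension +): N_CD = 22.4 kN, N_BC = 41.9 kN, N_AB = 64.1 kN.
A_AB = 2412 mm².
A_BC = 3578 mm².
A_CD = 457.9 mm².
δ_AB = 64100·751/(2412·44200) = 0.4516 mm
δ_BC = 41900·690/(3578·44200) = 0.1828 mm
δ_CD = 22400·578/(457.9·44200) = 0.6398 mm
δ = Σδ_i = 1.274 mm.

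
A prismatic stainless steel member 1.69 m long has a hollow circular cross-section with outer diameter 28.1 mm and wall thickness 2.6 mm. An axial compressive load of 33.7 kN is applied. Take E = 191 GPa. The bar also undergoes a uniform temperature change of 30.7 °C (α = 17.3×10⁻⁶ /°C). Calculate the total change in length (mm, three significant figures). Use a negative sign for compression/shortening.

-0.534 mm

A = 208.3 mm².
δ_mech = NL/(AE) = -33700·1690/(208.3·191000) = -1.432 mm.
δ_thermal = αLΔT = 17.3e-6·1690·30.7 = 0.8976 mm.
δ = δ_mech + δ_thermal = -0.534 mm.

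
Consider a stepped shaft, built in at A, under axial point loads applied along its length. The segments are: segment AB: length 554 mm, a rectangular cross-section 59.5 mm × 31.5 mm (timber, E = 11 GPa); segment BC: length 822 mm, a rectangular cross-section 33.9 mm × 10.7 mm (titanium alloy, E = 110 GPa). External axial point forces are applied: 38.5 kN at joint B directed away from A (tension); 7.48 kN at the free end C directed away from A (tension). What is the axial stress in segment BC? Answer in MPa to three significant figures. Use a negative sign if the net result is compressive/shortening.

Internal axial forces (sectioning from the free end, tension +): N_BC = 7.48 kN, N_AB = 45.98 kN.
A_BC = 362.7 mm².
σ_BC = N_BC/A_BC = 7480/362.7 = 20.62 MPa.

20.6 MPa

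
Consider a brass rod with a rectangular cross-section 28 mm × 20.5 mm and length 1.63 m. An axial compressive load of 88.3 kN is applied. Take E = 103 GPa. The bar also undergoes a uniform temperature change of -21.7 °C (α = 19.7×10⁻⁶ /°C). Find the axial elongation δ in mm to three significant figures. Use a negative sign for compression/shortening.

-3.13 mm

A = 574 mm².
δ_mech = NL/(AE) = -88300·1630/(574·103000) = -2.434 mm.
δ_thermal = αLΔT = 19.7e-6·1630·-21.7 = -0.6968 mm.
δ = δ_mech + δ_thermal = -3.131 mm.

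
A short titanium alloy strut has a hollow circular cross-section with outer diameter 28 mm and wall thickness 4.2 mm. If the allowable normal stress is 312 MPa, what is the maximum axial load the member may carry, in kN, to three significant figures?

A = 314 mm².
P_max = σ_allow · A = 312 · 314 = 97980 N = 97.98 kN.

98.0 kN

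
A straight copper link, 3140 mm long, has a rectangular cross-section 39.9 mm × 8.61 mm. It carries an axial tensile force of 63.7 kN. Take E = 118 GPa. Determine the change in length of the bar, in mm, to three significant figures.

4.93 mm

A = 343.5 mm².
δ_mech = NL/(AE) = 63700·3140/(343.5·118000) = 4.934 mm.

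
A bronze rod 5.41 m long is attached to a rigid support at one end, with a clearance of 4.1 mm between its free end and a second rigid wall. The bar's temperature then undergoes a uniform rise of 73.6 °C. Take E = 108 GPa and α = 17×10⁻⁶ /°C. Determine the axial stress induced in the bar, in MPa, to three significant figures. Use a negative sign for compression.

Free thermal expansion αLΔT = 17e-6 · 5410 · 73.6 = 6.769 mm.
The walls engage after the gap closes; constrained expansion = 6.769 − 4.1 = 2.669 mm.
The walls impose strain ε = −(2.669)/5410 = -4.9334e-04; σ = Eε = 108000 · -4.9334e-04 = -53.28 MPa.

-53.3 MPa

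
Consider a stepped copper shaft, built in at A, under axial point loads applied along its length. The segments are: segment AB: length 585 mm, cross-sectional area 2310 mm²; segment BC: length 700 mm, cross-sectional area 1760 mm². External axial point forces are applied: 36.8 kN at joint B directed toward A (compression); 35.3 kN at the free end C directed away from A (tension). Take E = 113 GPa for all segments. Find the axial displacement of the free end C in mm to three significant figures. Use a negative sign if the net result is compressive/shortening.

0.121 mm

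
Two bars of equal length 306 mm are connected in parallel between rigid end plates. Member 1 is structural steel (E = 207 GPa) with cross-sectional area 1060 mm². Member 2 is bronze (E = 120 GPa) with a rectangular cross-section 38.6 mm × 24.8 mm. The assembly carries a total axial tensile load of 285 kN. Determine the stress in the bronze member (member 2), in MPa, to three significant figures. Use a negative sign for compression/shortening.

102 MPa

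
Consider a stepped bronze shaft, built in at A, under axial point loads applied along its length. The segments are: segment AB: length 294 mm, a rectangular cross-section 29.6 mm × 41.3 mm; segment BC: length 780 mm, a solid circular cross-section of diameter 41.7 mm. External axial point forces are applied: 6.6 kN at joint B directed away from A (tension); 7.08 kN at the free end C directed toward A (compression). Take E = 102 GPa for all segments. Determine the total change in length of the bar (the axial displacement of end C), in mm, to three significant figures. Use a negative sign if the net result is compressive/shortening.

-0.0408 mm

Internal axial forces (sectioning from the free end, tension +): N_BC = -7.08 kN, N_AB = -0.48 kN.
A_AB = 1222 mm².
A_BC = 1366 mm².
δ_AB = -480·294/(1222·102000) = -0.001132 mm
δ_BC = -7080·780/(1366·102000) = -0.03964 mm
δ = Σδ_i = -0.04077 mm.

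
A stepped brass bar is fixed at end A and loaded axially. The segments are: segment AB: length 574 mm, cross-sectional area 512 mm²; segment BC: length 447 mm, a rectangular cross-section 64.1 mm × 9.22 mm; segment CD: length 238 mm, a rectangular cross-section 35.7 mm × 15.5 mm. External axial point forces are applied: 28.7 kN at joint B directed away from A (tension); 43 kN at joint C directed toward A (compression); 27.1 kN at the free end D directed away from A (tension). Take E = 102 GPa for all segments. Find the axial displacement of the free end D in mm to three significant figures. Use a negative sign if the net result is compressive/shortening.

Internal axial forces (sectioning from the free end, tension +): N_CD = 27.1 kN, N_BC = -15.9 kN, N_AB = 12.8 kN.
A_BC = 591 mm².
A_CD = 553.4 mm².
δ_AB = 12800·574/(512·102000) = 0.1407 mm
δ_BC = -15900·447/(591·102000) = -0.1179 mm
δ_CD = 27100·238/(553.4·102000) = 0.1143 mm
δ = Σδ_i = 0.1371 mm.

0.137 mm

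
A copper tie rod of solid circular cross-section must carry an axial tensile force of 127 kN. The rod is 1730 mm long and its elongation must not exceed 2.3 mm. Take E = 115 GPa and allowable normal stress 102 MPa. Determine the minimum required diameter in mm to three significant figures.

Required area A ≥ P/σ_allow = 127000/102 = 1245 mm².
For a solid circular section, d ≥ √(4A/π) = 39.82 mm.
Elongation limit: A ≥ PL/(Eδ_allow) = 127000·1730/(115000·2.3) = 830.7 mm² ⇒ d ≥ 32.52 mm.
The stress limit governs.

39.8 mm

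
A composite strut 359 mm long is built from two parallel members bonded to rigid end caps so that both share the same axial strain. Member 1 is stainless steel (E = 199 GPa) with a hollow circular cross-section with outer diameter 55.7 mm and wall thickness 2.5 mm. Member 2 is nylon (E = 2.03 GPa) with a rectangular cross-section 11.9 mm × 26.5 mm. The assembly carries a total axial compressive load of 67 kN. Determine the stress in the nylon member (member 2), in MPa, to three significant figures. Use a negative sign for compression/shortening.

-1.62 MPa

A_1 = 417.8 mm².
A_2 = 315.4 mm².
Equal strain + equilibrium ⇒ each member carries load in proportion to AE: A₁E₁ = 83150000 N, A₂E₂ = 640200 N, ΣAE = 83790000 N.
σ₂ = P·E₂/ΣAE = -67000·2030/83790000 = -1.623 MPa.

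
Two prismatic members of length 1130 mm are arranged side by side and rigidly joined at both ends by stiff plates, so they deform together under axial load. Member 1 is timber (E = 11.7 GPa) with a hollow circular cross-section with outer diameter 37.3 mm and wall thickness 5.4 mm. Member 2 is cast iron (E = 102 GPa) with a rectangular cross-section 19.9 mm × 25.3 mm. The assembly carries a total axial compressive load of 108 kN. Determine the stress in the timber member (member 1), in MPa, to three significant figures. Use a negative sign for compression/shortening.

A_1 = 541.2 mm².
A_2 = 503.5 mm².
Equal strain + equilibrium ⇒ each member carries load in proportion to AE: A₁E₁ = 6332000 N, A₂E₂ = 51350000 N, ΣAE = 57690000 N.
σ₁ = P·E₁/ΣAE = -108000·11700/57690000 = -21.9 MPa.

-21.9 MPa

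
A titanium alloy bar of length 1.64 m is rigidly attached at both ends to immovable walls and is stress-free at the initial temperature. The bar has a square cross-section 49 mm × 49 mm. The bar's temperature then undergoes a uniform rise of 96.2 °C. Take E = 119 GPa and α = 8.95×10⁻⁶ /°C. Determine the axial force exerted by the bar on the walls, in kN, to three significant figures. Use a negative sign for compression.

Free thermal expansion αLΔT = 8.95e-6 · 1640 · 96.2 = 1.412 mm.
The walls impose strain ε = −(1.412)/1640 = -8.6099e-04; σ = Eε = 119000 · -8.6099e-04 = -102.5 MPa.
Wall reaction R = σ·A = -102.5·2401 = -246000 N = -246 kN.

-246 kN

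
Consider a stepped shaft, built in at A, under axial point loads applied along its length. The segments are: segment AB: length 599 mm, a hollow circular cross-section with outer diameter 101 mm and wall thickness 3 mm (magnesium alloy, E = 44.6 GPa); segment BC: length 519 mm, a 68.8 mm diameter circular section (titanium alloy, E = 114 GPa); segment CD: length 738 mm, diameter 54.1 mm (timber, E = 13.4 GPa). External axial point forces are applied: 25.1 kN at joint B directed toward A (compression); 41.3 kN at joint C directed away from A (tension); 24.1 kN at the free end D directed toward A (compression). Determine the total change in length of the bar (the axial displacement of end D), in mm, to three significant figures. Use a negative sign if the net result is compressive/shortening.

-0.671 mm

Internal axial forces (sectioning from the free end, tension +): N_CD = -24.1 kN, N_BC = 17.2 kN, N_AB = -7.9 kN.
A_AB = 923.6 mm².
A_BC = 3718 mm².
A_CD = 2299 mm².
δ_AB = -7900·599/(923.6·44600) = -0.1149 mm
δ_BC = 17200·519/(3718·114000) = 0.02106 mm
δ_CD = -24100·738/(2299·13400) = -0.5774 mm
δ = Σδ_i = -0.6712 mm.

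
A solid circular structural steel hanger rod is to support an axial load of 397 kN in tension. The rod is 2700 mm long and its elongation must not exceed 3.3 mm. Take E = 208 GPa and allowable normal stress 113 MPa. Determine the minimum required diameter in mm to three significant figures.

Required area A ≥ P/σ_allow = 397000/113 = 3513 mm².
For a solid circular section, d ≥ √(4A/π) = 66.88 mm.
Elongation limit: A ≥ PL/(Eδ_allow) = 397000·2700/(208000·3.3) = 1562 mm² ⇒ d ≥ 44.59 mm.
The stress limit governs.

66.9 mm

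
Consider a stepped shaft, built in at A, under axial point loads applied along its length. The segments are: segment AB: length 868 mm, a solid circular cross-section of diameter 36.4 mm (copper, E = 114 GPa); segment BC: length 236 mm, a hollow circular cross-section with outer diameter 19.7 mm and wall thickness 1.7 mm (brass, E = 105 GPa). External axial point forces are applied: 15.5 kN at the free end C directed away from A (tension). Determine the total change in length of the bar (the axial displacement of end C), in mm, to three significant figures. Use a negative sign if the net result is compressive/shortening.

0.476 mm

Internal axial forces (sectioning from the free end, tension +): N_BC = 15.5 kN, N_AB = 15.5 kN.
A_AB = 1041 mm².
A_BC = 96.13 mm².
δ_AB = 15500·868/(1041·114000) = 0.1134 mm
δ_BC = 15500·236/(96.13·105000) = 0.3624 mm
δ = Σδ_i = 0.4758 mm.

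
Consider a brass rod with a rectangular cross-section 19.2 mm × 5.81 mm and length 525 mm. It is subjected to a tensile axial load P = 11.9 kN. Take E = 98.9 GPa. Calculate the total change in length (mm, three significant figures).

0.566 mm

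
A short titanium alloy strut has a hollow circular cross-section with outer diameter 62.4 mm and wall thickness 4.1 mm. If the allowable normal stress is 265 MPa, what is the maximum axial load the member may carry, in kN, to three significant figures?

199 kN

A = 750.9 mm².
P_max = σ_allow · A = 265 · 750.9 = 199000 N = 199 kN.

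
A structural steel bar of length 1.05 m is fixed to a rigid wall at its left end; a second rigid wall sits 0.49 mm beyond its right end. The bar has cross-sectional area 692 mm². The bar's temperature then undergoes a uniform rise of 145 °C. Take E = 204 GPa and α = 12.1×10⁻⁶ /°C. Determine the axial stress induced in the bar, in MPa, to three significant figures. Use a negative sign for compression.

-263 MPa

Free thermal expansion αLΔT = 12.1e-6 · 1050 · 145 = 1.842 mm.
The walls engage after the gap closes; constrained expansion = 1.842 − 0.49 = 1.352 mm.
The walls impose strain ε = −(1.352)/1050 = -1.2878e-03; σ = Eε = 204000 · -1.2878e-03 = -262.7 MPa.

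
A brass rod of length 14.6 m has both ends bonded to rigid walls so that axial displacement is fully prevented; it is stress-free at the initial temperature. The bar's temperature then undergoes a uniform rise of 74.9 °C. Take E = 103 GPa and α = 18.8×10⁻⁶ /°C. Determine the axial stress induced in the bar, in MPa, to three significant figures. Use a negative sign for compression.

-145 MPa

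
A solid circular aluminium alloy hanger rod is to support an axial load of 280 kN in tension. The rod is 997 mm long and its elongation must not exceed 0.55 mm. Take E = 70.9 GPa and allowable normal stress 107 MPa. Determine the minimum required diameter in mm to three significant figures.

95.5 mm

Required area A ≥ P/σ_allow = 280000/107 = 2617 mm².
For a solid circular section, d ≥ √(4A/π) = 57.72 mm.
Elongation limit: A ≥ PL/(Eδ_allow) = 280000·997/(70900·0.55) = 7159 mm² ⇒ d ≥ 95.47 mm.
The elongation limit governs.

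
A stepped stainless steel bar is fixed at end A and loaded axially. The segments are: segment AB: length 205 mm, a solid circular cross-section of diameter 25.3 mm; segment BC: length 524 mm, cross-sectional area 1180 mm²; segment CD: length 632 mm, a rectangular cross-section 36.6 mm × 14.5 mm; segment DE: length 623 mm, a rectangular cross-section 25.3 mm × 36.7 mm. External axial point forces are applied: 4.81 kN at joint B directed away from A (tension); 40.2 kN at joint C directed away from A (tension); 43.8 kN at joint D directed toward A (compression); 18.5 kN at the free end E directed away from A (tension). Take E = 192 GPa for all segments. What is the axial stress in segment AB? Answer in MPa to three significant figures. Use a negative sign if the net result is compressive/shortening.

39.2 MPa

Internal axial forces (sectioning from the free end, tension +): N_DE = 18.5 kN, N_CD = -25.3 kN, N_BC = 14.9 kN, N_AB = 19.71 kN.
A_AB = 502.7 mm².
σ_AB = N_AB/A_AB = 19710/502.7 = 39.21 MPa.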